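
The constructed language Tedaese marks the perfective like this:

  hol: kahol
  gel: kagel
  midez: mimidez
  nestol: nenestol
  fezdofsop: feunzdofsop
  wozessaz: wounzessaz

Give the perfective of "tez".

katez

hol and nestol both end in -l yet inflect differently (kahol, nenestol), so the final letter is not what conditions the rule; the number of vowels is.
"tez" has 1 vowel. The stems with 1 vowel (hol → kahol, gel → kagel) add the prefix ka-.
So tez → katez.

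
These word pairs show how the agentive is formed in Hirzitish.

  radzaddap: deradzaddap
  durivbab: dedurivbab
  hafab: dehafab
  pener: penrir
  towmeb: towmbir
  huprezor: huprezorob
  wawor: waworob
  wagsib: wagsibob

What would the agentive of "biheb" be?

bihbir

durivbab and towmeb both end in -b yet inflect differently (dedurivbab, towmbir), so the final letter is not what conditions the rule; the last vowel is.
"biheb" has last vowel 'e'. The stems whose last vowel is 'e' (pener → penrir, towmeb → towmbir) delete the last vowel and add -ir.
The other patterns: stems whose last vowel is 'a' add the prefix de-; stems whose last vowel is 'i' or 'o' add -ob.
So biheb → bihbir.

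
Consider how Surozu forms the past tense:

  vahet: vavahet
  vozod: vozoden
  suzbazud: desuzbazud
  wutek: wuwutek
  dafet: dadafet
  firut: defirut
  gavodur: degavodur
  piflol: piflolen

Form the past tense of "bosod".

"bosod" has last vowel 'o'. The stems whose last vowel is 'o' (piflol → piflolen, vozod → vozoden) add -en.
So bosod → bosoden.

bosoden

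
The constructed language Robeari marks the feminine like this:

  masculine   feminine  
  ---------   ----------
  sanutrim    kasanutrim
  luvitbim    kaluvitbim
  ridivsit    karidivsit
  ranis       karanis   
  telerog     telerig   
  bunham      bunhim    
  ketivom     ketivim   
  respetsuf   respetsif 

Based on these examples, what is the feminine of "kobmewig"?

kakobmewig

sanutrim and bunham both end in -m yet inflect differently (kasanutrim, bunhim), so the final letter is not what conditions the rule; the last vowel is.
"kobmewig" has last vowel 'i'. The stems whose last vowel is 'i' (sanutrim → kasanutrim, luvitbim → kaluvitbim, ridivsit → karidivsit) add the prefix ka-.
So kobmewig → kakobmewig.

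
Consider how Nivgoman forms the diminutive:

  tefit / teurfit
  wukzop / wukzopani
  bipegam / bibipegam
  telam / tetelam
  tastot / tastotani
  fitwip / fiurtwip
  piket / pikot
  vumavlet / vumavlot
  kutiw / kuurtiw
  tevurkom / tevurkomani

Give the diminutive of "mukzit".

muurkzit

vumavlet and tastot both end in -t yet inflect differently (vumavlot, tastotani), so the final letter is not what conditions the rule; the last vowel is.
"mukzit" has last vowel 'i'. The stems whose last vowel is 'i' (kutiw → kuurtiw, fitwip → fiurtwip, tefit → teurfit) insert -ur- after the first vowel.
The other patterns: stems whose last vowel is 'e' change the last vowel to 'o'; stems whose last vowel is 'o' add -ani; stems whose last vowel is 'a' repeat the first consonant+vowel as a prefix.
So mukzit → muurkzit.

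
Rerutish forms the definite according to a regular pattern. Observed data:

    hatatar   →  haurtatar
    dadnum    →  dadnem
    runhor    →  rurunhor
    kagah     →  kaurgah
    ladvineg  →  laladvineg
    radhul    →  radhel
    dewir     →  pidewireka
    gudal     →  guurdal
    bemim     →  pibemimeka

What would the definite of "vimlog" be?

"vimlog" has last vowel 'o'. The one such stem in the data (runhor → rurunhor) repeats the first consonant+vowel as a prefix (as does ladvineg), so the same rule applies.
So vimlog → vivimlog.

vivimlog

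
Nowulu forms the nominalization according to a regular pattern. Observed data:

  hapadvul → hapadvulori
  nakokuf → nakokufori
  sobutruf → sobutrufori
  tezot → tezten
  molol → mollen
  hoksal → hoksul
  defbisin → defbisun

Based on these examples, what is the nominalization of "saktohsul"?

saktohsulori

hapadvul and molol both end in -l yet inflect differently (hapadvulori, mollen), so the final letter is not what conditions the rule; the last vowel is.
"saktohsul" has last vowel 'u'. The stems whose last vowel is 'u' (hapadvul → hapadvulori, nakokuf → nakokufori, sobutruf → sobutrufori) add -ori.
So saktohsul → saktohsulori.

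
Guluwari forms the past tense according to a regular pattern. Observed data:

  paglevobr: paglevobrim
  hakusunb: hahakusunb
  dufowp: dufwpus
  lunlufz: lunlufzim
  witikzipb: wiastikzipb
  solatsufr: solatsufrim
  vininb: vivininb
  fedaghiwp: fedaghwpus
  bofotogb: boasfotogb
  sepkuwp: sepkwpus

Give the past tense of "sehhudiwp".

sehhudwpus

hakusunb and bofotogb both end in -b yet inflect differently (hahakusunb, boasfotogb), so the final letter is not what conditions the rule; the second-to-last letter is.
"sehhudiwp" has second-to-last letter 'w'. The stems whose second-to-last letter is 'w' (sepkuwp → sepkwpus, fedaghiwp → fedaghwpus, dufowp → dufwpus) delete the last vowel and add -us.
The other patterns: stems whose second-to-last letter is 'n' repeat the first consonant+vowel as a prefix; stems whose second-to-last letter is 'b' or 'f' add -im; stems whose second-to-last letter is 'g' or 'p' insert -as- after the first vowel.
So sehhudiwp → sehhudwpus.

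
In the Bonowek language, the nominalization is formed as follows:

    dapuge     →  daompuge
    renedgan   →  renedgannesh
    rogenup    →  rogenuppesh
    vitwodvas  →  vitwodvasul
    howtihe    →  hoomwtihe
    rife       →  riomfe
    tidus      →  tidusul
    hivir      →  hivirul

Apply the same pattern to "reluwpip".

vitwodvas and renedgan both have last vowel 'a' yet inflect differently (vitwodvasul, renedgannesh), so the last vowel is not what conditions the rule; the final letter is.
"reluwpip" ends in -p. The one such stem in the data (rogenup → rogenuppesh) doubles the final consonant and adds -esh (as does renedgan), so the same rule applies.
The other patterns: stems ending in -r or -s add -ul; stems ending in -e insert -om- after the first vowel.
So reluwpip → reluwpippesh.

reluwpippesh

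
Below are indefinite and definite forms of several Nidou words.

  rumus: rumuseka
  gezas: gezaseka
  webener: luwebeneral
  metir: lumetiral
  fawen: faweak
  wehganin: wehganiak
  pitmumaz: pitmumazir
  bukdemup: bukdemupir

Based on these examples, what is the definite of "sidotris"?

sidotriseka

webener and fawen both have last vowel 'e' yet inflect differently (luwebeneral, faweak), so the last vowel is not what conditions the rule; the final letter is.
"sidotris" ends in -s. The stems ending in -s (rumus → rumuseka, gezas → gezaseka) add -eka.
The other patterns: stems ending in -r add lu- … -al around the stem; stems ending in -n drop the final letter and add -ak; stems ending in -p or -z add -ir.
So sidotris → sidotriseka.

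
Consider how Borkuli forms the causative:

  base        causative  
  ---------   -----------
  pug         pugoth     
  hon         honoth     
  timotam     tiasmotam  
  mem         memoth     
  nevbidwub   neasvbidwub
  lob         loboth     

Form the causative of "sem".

nevbidwub and lob both end in -b yet inflect differently (neasvbidwub, loboth), so the final letter is not what conditions the rule; the number of vowels is.
"sem" has 1 vowel. The stems with 1 vowel (pug → pugoth, lob → loboth, hon → honoth) add -oth.
So sem → semoth.

semoth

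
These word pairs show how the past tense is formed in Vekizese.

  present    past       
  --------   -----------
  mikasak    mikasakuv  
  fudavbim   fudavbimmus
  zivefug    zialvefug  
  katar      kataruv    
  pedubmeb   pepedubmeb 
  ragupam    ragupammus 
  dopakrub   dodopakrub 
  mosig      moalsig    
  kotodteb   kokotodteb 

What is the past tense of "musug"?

dopakrub and zivefug both have last vowel 'u' yet inflect differently (dodopakrub, zialvefug), so the last vowel is not what conditions the rule; the final letter is.
"musug" ends in -g. The stems ending in -g (mosig → moalsig, zivefug → zialvefug) insert -al- after the first vowel.
The other patterns: stems ending in -b repeat the first consonant+vowel as a prefix; stems ending in -m double the final consonant and add -us; stems ending in -k or -r add -uv.
So musug → mualsug.

mualsug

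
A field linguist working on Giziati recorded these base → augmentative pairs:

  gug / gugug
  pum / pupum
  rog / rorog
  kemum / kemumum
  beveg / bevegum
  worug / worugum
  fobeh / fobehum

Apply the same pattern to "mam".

mamam

"mam" has 1 vowel. The stems with 1 vowel (gug → gugug, pum → pupum, rog → rorog) repeat the first consonant+vowel as a prefix.
So mam → mamam.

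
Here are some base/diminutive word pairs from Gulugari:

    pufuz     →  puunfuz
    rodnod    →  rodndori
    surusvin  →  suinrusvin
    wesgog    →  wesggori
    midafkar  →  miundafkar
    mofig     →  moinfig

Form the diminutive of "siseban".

"siseban" has last vowel 'a'. The one such stem in the data (midafkar → miundafkar) inserts -un- after the first vowel (as does pufuz), so the same rule applies.
The other patterns: stems whose last vowel is 'o' delete the last vowel and add -ori; stems whose last vowel is 'i' insert -in- after the first vowel.
So siseban → siunseban.

siunseban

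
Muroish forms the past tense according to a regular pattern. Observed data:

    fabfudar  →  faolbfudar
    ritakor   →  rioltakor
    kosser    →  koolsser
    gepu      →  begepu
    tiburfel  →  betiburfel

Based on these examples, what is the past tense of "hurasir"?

huolrasir

kosser and tiburfel both have last vowel 'e' yet inflect differently (koolsser, betiburfel), so the last vowel is not what conditions the rule; the final letter is.
"hurasir" ends in -r. The stems ending in -r (fabfudar → faolbfudar, ritakor → rioltakor, kosser → koolsser) insert -ol- after the first vowel.
The other pattern: stems ending in -l or -u add the prefix be-.
So hurasir → huolrasir.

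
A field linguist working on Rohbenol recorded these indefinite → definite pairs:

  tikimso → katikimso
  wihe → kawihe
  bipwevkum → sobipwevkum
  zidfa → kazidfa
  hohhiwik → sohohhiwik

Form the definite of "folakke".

tikimso and bipwevkum both have 3 vowels yet inflect differently (katikimso, sobipwevkum), so the number of vowels is not what conditions the rule; whether the stem ends in a vowel or a consonant is.
"folakke" ends in a vowel. The stems ending in a vowel (tikimso → katikimso, wihe → kawihe, zidfa → kazidfa) add the prefix ka-.
The other pattern: stems ending in a consonant add the prefix so-.
So folakke → kafolakke.

kafolakke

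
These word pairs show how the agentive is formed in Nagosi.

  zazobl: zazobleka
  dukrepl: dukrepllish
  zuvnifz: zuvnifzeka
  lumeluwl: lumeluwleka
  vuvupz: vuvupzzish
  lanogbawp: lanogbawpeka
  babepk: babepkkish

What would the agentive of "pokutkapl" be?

dukrepl and lumeluwl both end in -l yet inflect differently (dukrepllish, lumeluwleka), so the final letter is not what conditions the rule; the second-to-last letter is.
"pokutkapl" has second-to-last letter 'p'. The stems whose second-to-last letter is 'p' (babepk → babepkkish, vuvupz → vuvupzzish, dukrepl → dukrepllish) double the final consonant and add -ish.
The other pattern: stems whose second-to-last letter is 'b', 'f' or 'w' add -eka.
So pokutkapl → pokutkapllish.

pokutkapllish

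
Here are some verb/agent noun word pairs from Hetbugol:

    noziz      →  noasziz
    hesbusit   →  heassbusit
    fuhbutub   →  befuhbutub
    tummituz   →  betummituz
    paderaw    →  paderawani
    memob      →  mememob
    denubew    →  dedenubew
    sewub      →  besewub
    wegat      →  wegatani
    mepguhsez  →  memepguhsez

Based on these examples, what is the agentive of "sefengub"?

besefengub

paderaw and denubew both end in -w yet inflect differently (paderawani, dedenubew), so the final letter is not what conditions the rule; the last vowel is.
"sefengub" has last vowel 'u'. The stems whose last vowel is 'u' (fuhbutub → befuhbutub, sewub → besewub, tummituz → betummituz) add the prefix be-.
So sefengub → besefengub.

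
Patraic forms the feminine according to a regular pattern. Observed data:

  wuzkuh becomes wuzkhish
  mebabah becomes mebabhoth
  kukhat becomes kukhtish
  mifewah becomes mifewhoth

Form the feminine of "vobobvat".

"vobobvat" has 3 vowels. The stems with 3 vowels (mebabah → mebabhoth, mifewah → mifewhoth) delete the last vowel and add -oth.
The other pattern: stems with 2 vowels delete the last vowel and add -ish.
So vobobvat → vobobvtoth.

vobobvtoth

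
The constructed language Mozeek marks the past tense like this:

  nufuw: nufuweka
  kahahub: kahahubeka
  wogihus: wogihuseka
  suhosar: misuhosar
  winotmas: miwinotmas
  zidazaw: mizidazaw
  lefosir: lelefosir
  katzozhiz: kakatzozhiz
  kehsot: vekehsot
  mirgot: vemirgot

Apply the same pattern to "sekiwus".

wogihus and winotmas both end in -s yet inflect differently (wogihuseka, miwinotmas), so the final letter is not what conditions the rule; the last vowel is.
"sekiwus" has last vowel 'u'. The stems whose last vowel is 'u' (nufuw → nufuweka, kahahub → kahahubeka, wogihus → wogihuseka) add -eka.
So sekiwus → sekiwuseka.

sekiwuseka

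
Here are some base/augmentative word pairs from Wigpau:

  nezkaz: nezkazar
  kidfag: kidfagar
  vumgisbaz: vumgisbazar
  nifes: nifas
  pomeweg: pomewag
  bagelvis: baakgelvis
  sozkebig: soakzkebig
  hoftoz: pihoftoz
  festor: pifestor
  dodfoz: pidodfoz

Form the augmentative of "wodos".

"wodos" has last vowel 'o'. The stems whose last vowel is 'o' (hoftoz → pihoftoz, festor → pifestor, dodfoz → pidodfoz) add the prefix pi-.
The other patterns: stems whose last vowel is 'a' add -ar; stems whose last vowel is 'e' change the last vowel to 'a'; stems whose last vowel is 'i' insert -ak- after the first vowel.
So wodos → piwodos.

piwodos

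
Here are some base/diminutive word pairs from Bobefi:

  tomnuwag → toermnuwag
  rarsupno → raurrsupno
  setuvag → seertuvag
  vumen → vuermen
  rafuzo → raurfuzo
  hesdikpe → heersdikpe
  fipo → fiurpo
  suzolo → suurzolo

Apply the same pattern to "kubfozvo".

"kubfozvo" ends in -o. The stems ending in -o (rafuzo → raurfuzo, fipo → fiurpo, rarsupno → raurrsupno) insert -ur- after the first vowel.
The other pattern: stems ending in -e, -g or -n insert -er- after the first vowel.
So kubfozvo → kuurbfozvo.

kuurbfozvo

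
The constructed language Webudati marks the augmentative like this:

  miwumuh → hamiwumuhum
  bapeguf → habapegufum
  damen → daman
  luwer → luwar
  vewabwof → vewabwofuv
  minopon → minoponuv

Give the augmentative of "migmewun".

hamigmewunum

bapeguf and vewabwof both end in -f yet inflect differently (habapegufum, vewabwofuv), so the final letter is not what conditions the rule; the last vowel is.
"migmewun" has last vowel 'u'. The stems whose last vowel is 'u' (miwumuh → hamiwumuhum, bapeguf → habapegufum) add ha- … -um around the stem.
So migmewun → hamigmewunum.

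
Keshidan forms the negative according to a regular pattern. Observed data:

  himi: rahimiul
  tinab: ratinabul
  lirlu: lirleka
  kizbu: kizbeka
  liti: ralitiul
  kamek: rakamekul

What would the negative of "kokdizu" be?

kizbu and kamek both begin with k- yet inflect differently (kizbeka, rakamekul), so the first letter is not what conditions the rule; the final letter is.
"kokdizu" ends in -u. The stems ending in -u (lirlu → lirleka, kizbu → kizbeka) drop the final letter and add -eka.
The other pattern: stems ending in -b, -i or -k add ra- … -ul around the stem.
So kokdizu → kokdizeka.

kokdizeka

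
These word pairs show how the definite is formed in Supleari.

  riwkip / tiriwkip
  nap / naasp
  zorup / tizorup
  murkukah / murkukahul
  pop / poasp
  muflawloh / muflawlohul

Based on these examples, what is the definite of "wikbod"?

tiwikbod

"wikbod" has 2 vowels. The stems with 2 vowels (riwkip → tiriwkip, zorup → tizorup) add the prefix ti-.
So wikbod → tiwikbod.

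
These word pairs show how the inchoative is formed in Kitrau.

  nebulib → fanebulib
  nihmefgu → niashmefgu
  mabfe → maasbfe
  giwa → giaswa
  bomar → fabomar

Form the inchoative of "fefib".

fafefib

bomar and giwa both have last vowel 'a' yet inflect differently (fabomar, giaswa), so the last vowel is not what conditions the rule; whether the stem ends in a vowel or a consonant is.
"fefib" ends in a consonant. The stems ending in a consonant (nebulib → fanebulib, bomar → fabomar) add the prefix fa-.
So fefib → fafefib.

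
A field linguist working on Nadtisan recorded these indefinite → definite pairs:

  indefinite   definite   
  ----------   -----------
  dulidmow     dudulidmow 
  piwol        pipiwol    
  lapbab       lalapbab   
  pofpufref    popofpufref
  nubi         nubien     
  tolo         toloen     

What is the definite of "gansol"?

gagansol

dulidmow and tolo both have last vowel 'o' yet inflect differently (dudulidmow, toloen), so the last vowel is not what conditions the rule; whether the stem ends in a vowel or a consonant is.
"gansol" ends in a consonant. The stems ending in a consonant (dulidmow → dudulidmow, piwol → pipiwol, lapbab → lalapbab) repeat the first consonant+vowel as a prefix.
The other pattern: stems ending in a vowel add -en.
So gansol → gagansol.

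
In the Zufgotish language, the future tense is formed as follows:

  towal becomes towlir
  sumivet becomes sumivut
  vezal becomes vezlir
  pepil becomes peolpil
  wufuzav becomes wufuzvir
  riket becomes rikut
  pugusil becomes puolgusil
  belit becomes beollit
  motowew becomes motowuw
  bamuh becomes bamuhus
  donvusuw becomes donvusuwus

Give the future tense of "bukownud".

bukownudus

donvusuw and motowew both end in -w yet inflect differently (donvusuwus, motowuw), so the final letter is not what conditions the rule; the last vowel is.
"bukownud" has last vowel 'u'. The stems whose last vowel is 'u' (bamuh → bamuhus, donvusuw → donvusuwus) add -us.
The other patterns: stems whose last vowel is 'e' change the last vowel to 'u'; stems whose last vowel is 'a' delete the last vowel and add -ir; stems whose last vowel is 'i' insert -ol- after the first vowel.
So bukownud → bukownudus.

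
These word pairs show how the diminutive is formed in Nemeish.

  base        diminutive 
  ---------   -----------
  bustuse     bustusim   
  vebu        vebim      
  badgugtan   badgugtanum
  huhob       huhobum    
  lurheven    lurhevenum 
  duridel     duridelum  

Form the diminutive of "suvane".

duridel and bustuse both have last vowel 'e' yet inflect differently (duridelum, bustusim), so the last vowel is not what conditions the rule; whether the stem ends in a vowel or a consonant is.
"suvane" ends in a vowel. The stems ending in a vowel (vebu → vebim, bustuse → bustusim) drop the final letter and add -im.
The other pattern: stems ending in a consonant add -um.
So suvane → suvanim.

suvanim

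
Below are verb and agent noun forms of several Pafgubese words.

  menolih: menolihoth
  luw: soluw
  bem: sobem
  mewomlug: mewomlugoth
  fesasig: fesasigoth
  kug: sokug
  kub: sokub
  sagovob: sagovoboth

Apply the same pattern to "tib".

"tib" has 1 vowel. The stems with 1 vowel (kug → sokug, kub → sokub, luw → soluw) add the prefix so-.
So tib → sotib.

sotib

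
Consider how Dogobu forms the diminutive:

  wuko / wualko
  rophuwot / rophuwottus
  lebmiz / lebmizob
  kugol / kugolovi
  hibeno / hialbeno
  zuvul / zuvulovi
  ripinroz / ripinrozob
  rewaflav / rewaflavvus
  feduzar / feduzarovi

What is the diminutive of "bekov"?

bekovvus

hibeno and ripinroz both have last vowel 'o' yet inflect differently (hialbeno, ripinrozob), so the last vowel is not what conditions the rule; the final letter is.
"bekov" ends in -v. The one such stem in the data (rewaflav → rewaflavvus) doubles the final consonant and adds -us (as does rophuwot), so the same rule applies.
The other patterns: stems ending in -o insert -al- after the first vowel; stems ending in -z add -ob; stems ending in -l or -r add -ovi.
So bekov → bekovvus.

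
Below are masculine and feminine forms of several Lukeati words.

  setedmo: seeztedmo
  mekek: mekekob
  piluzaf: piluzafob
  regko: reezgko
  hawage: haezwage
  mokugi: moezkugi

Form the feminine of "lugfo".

luezgfo

"lugfo" ends in a vowel. The stems ending in a vowel (regko → reezgko, mokugi → moezkugi, setedmo → seeztedmo) insert -ez- after the first vowel.
The other pattern: stems ending in a consonant add -ob.
So lugfo → luezgfo.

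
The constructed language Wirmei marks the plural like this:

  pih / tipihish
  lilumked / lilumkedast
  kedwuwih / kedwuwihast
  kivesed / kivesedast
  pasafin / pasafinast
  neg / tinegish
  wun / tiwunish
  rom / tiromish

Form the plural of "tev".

pasafin and wun both end in -n yet inflect differently (pasafinast, tiwunish), so the final letter is not what conditions the rule; the number of vowels is.
"tev" has 1 vowel. The stems with 1 vowel (rom → tiromish, neg → tinegish, wun → tiwunish) add ti- … -ish around the stem.
The other pattern: stems with 3 vowels add -ast.
So tev → titevish.

titevish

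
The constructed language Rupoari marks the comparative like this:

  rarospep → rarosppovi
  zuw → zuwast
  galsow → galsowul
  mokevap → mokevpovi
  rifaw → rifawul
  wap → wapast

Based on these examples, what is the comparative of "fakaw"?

zuw and rifaw both end in -w yet inflect differently (zuwast, rifawul), so the final letter is not what conditions the rule; the number of vowels is.
"fakaw" has 2 vowels. The stems with 2 vowels (rifaw → rifawul, galsow → galsowul) add -ul.
So fakaw → fakawul.

fakawul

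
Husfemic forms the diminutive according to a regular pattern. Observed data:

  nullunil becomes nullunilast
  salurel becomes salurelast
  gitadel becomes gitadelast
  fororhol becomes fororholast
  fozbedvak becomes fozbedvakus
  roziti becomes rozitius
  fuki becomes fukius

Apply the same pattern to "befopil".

nullunil and roziti both have last vowel 'i' yet inflect differently (nullunilast, rozitius), so the last vowel is not what conditions the rule; the final letter is.
"befopil" ends in -l. The stems ending in -l (nullunil → nullunilast, salurel → salurelast, gitadel → gitadelast) add -ast.
So befopil → befopilast.

befopilast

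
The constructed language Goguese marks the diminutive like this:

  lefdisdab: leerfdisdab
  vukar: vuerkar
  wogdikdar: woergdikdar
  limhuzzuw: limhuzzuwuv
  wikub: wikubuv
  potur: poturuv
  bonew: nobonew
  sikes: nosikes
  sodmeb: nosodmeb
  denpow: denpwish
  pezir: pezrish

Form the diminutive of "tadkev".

notadkev

"tadkev" has last vowel 'e'. The stems whose last vowel is 'e' (bonew → nobonew, sikes → nosikes, sodmeb → nosodmeb) add the prefix no-.
So tadkev → notadkev.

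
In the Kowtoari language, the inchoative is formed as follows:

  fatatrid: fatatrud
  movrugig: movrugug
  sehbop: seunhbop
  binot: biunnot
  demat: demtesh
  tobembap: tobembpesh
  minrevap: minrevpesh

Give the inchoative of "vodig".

vodug

"vodig" has last vowel 'i'. The stems whose last vowel is 'i' (fatatrid → fatatrud, movrugig → movrugug) change the last vowel to 'u'.
So vodig → vodug.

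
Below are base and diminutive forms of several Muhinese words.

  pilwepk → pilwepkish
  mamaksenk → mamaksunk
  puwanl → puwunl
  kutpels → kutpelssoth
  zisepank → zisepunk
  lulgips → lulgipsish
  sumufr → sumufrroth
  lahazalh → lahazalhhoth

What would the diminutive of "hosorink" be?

hosorunk

pilwepk and mamaksenk both end in -k yet inflect differently (pilwepkish, mamaksunk), so the final letter is not what conditions the rule; the second-to-last letter is.
"hosorink" has second-to-last letter 'n'. The stems whose second-to-last letter is 'n' (mamaksenk → mamaksunk, puwanl → puwunl, zisepank → zisepunk) change the last vowel to 'u'.
The other patterns: stems whose second-to-last letter is 'p' add -ish; stems whose second-to-last letter is 'f' or 'l' double the final consonant and add -oth.
So hosorink → hosorunk.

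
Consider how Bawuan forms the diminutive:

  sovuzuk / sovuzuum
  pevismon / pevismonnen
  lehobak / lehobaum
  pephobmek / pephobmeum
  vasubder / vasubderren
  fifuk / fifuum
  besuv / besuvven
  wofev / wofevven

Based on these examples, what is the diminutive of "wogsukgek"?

wogsukgeum

fifuk and besuv both have last vowel 'u' yet inflect differently (fifuum, besuvven), so the last vowel is not what conditions the rule; the final letter is.
"wogsukgek" ends in -k. The stems ending in -k (fifuk → fifuum, sovuzuk → sovuzuum, lehobak → lehobaum) drop the final letter and add -um.
So wogsukgek → wogsukgeum.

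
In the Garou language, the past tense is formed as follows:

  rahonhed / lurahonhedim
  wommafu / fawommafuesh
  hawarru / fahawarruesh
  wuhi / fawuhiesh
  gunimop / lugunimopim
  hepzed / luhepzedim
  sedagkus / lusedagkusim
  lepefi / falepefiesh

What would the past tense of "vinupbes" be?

"vinupbes" ends in a consonant. The stems ending in a consonant (gunimop → lugunimopim, sedagkus → lusedagkusim, hepzed → luhepzedim) add lu- … -im around the stem.
So vinupbes → luvinupbesim.

luvinupbesim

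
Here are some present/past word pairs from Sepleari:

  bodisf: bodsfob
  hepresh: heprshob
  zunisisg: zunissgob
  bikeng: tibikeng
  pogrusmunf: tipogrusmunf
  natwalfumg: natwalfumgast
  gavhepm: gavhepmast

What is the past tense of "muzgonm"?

zunisisg and bikeng both end in -g yet inflect differently (zunissgob, tibikeng), so the final letter is not what conditions the rule; the second-to-last letter is.
"muzgonm" has second-to-last letter 'n'. The stems whose second-to-last letter is 'n' (bikeng → tibikeng, pogrusmunf → tipogrusmunf) add the prefix ti-.
The other patterns: stems whose second-to-last letter is 's' delete the last vowel and add -ob; stems whose second-to-last letter is 'm' or 'p' add -ast.
So muzgonm → timuzgonm.

timuzgonm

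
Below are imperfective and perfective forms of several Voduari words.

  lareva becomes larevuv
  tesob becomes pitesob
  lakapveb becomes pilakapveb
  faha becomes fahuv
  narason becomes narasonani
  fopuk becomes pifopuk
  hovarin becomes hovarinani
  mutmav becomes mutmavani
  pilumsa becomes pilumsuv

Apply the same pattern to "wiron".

faha and mutmav both have last vowel 'a' yet inflect differently (fahuv, mutmavani), so the last vowel is not what conditions the rule; the final letter is.
"wiron" ends in -n. The stems ending in -n (hovarin → hovarinani, narason → narasonani) add -ani.
So wiron → wironani.

wironani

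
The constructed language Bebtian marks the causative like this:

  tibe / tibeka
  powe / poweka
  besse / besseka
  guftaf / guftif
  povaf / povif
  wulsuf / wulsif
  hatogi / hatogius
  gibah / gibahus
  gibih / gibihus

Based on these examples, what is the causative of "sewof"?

sewif

"sewof" ends in -f. The stems ending in -f (guftaf → guftif, povaf → povif, wulsuf → wulsif) change the last vowel to 'i'.
So sewof → sewif.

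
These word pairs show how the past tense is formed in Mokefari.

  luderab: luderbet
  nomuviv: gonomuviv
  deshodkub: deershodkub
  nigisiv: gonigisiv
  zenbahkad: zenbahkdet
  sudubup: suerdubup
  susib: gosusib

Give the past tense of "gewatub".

geerwatub

deshodkub and susib both end in -b yet inflect differently (deershodkub, gosusib), so the final letter is not what conditions the rule; the last vowel is.
"gewatub" has last vowel 'u'. The stems whose last vowel is 'u' (deshodkub → deershodkub, sudubup → suerdubup) insert -er- after the first vowel.
So gewatub → geerwatub.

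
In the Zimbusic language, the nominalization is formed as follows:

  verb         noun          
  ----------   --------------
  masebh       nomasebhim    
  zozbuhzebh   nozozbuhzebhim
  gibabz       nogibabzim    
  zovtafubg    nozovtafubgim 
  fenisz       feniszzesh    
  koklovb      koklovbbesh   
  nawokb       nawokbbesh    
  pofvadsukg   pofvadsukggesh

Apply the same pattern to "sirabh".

nosirabhim

gibabz and fenisz both end in -z yet inflect differently (nogibabzim, feniszzesh), so the final letter is not what conditions the rule; the second-to-last letter is.
"sirabh" has second-to-last letter 'b'. The stems whose second-to-last letter is 'b' (masebh → nomasebhim, zozbuhzebh → nozozbuhzebhim, gibabz → nogibabzim) add no- … -im around the stem.
The other pattern: stems whose second-to-last letter is 'k', 's' or 'v' double the final consonant and add -esh.
So sirabh → nosirabhim.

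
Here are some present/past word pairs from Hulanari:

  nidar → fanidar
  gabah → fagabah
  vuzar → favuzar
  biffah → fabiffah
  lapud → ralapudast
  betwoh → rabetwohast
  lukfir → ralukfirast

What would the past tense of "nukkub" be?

nidar and lukfir both end in -r yet inflect differently (fanidar, ralukfirast), so the final letter is not what conditions the rule; the last vowel is.
"nukkub" has last vowel 'u'. The one such stem in the data (lapud → ralapudast) adds ra- … -ast around the stem, so the same rule applies.
So nukkub → ranukkubast.

ranukkubast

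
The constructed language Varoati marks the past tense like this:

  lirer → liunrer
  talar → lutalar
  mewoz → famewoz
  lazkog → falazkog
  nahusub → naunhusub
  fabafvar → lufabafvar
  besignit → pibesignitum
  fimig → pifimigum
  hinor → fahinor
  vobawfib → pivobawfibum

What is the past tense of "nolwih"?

pinolwihum

hinor and talar both end in -r yet inflect differently (fahinor, lutalar), so the final letter is not what conditions the rule; the last vowel is.
"nolwih" has last vowel 'i'. The stems whose last vowel is 'i' (fimig → pifimigum, vobawfib → pivobawfibum, besignit → pibesignitum) add pi- … -um around the stem.
So nolwih → pinolwihum.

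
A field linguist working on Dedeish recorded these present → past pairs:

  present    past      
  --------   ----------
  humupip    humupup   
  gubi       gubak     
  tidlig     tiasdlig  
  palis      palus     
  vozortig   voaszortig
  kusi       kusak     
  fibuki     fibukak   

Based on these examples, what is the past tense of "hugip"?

hugup

"hugip" ends in -p. The one such stem in the data (humupip → humupup) changes the last vowel to 'u' (as does palis), so the same rule applies.
So hugip → hugup.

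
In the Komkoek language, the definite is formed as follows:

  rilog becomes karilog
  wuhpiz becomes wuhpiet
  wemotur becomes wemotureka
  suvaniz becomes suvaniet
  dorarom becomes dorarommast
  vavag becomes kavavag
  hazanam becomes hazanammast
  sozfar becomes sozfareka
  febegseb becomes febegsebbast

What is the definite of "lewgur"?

dorarom and rilog both have last vowel 'o' yet inflect differently (dorarommast, karilog), so the last vowel is not what conditions the rule; the final letter is.
"lewgur" ends in -r. The stems ending in -r (sozfar → sozfareka, wemotur → wemotureka) add -eka.
So lewgur → lewgureka.

lewgureka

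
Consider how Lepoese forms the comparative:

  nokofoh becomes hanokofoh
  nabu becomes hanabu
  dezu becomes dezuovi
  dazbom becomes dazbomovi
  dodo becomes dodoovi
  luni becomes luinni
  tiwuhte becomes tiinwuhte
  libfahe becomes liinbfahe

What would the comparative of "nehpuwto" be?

hanehpuwto

nabu and dezu both end in -u yet inflect differently (hanabu, dezuovi), so the final letter is not what conditions the rule; the first letter is.
"nehpuwto" begins with n-. The stems beginning with n- (nokofoh → hanokofoh, nabu → hanabu) add the prefix ha-.
So nehpuwto → hanehpuwto.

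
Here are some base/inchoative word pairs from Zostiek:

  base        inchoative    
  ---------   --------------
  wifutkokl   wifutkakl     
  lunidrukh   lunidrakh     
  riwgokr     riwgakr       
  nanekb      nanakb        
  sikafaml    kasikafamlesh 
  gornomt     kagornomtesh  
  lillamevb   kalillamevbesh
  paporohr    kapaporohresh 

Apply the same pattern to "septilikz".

septilakz

wifutkokl and sikafaml both end in -l yet inflect differently (wifutkakl, kasikafamlesh), so the final letter is not what conditions the rule; the second-to-last letter is.
"septilikz" has second-to-last letter 'k'. The stems whose second-to-last letter is 'k' (wifutkokl → wifutkakl, lunidrukh → lunidrakh, riwgokr → riwgakr) change the last vowel to 'a'.
The other pattern: stems whose second-to-last letter is 'h', 'm' or 'v' add ka- … -esh around the stem.
So septilikz → septilakz.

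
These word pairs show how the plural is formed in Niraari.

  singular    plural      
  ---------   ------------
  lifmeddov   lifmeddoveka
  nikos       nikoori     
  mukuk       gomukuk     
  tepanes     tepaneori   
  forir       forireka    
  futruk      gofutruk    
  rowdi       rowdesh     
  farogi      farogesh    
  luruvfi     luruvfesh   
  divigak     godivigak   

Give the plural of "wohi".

wohesh

luruvfi and forir both have last vowel 'i' yet inflect differently (luruvfesh, forireka), so the last vowel is not what conditions the rule; the final letter is.
"wohi" ends in -i. The stems ending in -i (luruvfi → luruvfesh, rowdi → rowdesh, farogi → farogesh) drop the final letter and add -esh.
The other patterns: stems ending in -k add the prefix go-; stems ending in -s drop the final letter and add -ori; stems ending in -r or -v add -eka.
So wohi → wohesh.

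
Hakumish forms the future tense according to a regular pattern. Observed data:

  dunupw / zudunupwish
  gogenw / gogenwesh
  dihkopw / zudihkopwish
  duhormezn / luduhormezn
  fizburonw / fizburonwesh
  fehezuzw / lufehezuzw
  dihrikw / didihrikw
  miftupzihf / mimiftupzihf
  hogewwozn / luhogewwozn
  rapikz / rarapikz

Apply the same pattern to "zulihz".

zuzulihz

fehezuzw and dunupw both end in -w yet inflect differently (lufehezuzw, zudunupwish), so the final letter is not what conditions the rule; the second-to-last letter is.
"zulihz" has second-to-last letter 'h'. The one such stem in the data (miftupzihf → mimiftupzihf) repeats the first consonant+vowel as a prefix (as do rapikz, dihrikw), so the same rule applies.
So zulihz → zuzulihz.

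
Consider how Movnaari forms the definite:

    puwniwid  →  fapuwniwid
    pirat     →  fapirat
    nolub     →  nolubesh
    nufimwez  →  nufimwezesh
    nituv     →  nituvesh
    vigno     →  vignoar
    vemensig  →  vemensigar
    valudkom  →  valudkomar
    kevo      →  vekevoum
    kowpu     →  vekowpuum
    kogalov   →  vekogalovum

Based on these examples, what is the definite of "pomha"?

fapomha

"pomha" begins with p-. The stems beginning with p- (puwniwid → fapuwniwid, pirat → fapirat) add the prefix fa-.
So pomha → fapomha.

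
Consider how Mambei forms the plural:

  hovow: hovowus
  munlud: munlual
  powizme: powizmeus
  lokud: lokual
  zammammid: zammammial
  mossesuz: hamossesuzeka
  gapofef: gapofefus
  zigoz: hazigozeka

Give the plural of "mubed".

mubeal

munlud and mossesuz both have last vowel 'u' yet inflect differently (munlual, hamossesuzeka), so the last vowel is not what conditions the rule; the final letter is.
"mubed" ends in -d. The stems ending in -d (munlud → munlual, lokud → lokual, zammammid → zammammial) drop the final letter and add -al.
The other patterns: stems ending in -z add ha- … -eka around the stem; stems ending in -e, -f or -w add -us.
So mubed → mubeal.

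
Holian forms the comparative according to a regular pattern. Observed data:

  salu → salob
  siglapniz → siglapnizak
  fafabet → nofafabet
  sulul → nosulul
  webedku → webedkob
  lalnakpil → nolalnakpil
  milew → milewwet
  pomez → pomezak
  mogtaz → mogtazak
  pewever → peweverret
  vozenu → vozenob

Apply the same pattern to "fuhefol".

pomez and milew both have last vowel 'e' yet inflect differently (pomezak, milewwet), so the last vowel is not what conditions the rule; the final letter is.
"fuhefol" ends in -l. The stems ending in -l (sulul → nosulul, lalnakpil → nolalnakpil) add the prefix no-.
So fuhefol → nofuhefol.

nofuhefol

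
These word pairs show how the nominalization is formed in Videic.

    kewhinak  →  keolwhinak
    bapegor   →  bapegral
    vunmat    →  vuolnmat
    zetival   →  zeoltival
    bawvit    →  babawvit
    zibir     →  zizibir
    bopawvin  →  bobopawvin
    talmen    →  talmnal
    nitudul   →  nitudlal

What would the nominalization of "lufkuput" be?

vunmat and bawvit both end in -t yet inflect differently (vuolnmat, babawvit), so the final letter is not what conditions the rule; the last vowel is.
"lufkuput" has last vowel 'u'. The one such stem in the data (nitudul → nitudlal) deletes the last vowel and adds -al (as do talmen, bapegor), so the same rule applies.
The other patterns: stems whose last vowel is 'a' insert -ol- after the first vowel; stems whose last vowel is 'i' repeat the first consonant+vowel as a prefix.
So lufkuput → lufkuptal.

lufkuptal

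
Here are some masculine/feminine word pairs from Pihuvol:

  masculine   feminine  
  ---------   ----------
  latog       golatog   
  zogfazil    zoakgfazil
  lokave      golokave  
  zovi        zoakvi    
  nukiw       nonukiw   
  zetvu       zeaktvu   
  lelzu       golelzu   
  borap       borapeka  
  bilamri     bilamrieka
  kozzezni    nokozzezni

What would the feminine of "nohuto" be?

bilamri and zovi both end in -i yet inflect differently (bilamrieka, zoakvi), so the final letter is not what conditions the rule; the first letter is.
"nohuto" begins with n-. The one such stem in the data (nukiw → nonukiw) adds the prefix no-, so the same rule applies.
The other patterns: stems beginning with b- add -eka; stems beginning with z- insert -ak- after the first vowel; stems beginning with l- add the prefix go-.
So nohuto → nonohuto.

nonohuto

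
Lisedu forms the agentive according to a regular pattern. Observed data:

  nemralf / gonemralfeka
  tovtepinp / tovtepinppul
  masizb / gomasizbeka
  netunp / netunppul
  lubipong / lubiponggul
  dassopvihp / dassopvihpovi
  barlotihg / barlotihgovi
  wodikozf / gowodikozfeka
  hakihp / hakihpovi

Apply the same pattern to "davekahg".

davekahgovi

"davekahg" has second-to-last letter 'h'. The stems whose second-to-last letter is 'h' (barlotihg → barlotihgovi, dassopvihp → dassopvihpovi, hakihp → hakihpovi) add -ovi.
The other patterns: stems whose second-to-last letter is 'n' double the final consonant and add -ul; stems whose second-to-last letter is 'l' or 'z' add go- … -eka around the stem.
So davekahg → davekahgovi.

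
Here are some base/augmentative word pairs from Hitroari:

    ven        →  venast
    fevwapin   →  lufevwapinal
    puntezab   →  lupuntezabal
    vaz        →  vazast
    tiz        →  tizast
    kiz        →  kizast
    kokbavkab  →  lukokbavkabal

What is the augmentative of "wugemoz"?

"wugemoz" has 3 vowels. The stems with 3 vowels (puntezab → lupuntezabal, fevwapin → lufevwapinal, kokbavkab → lukokbavkabal) add lu- … -al around the stem.
So wugemoz → luwugemozal.

luwugemozal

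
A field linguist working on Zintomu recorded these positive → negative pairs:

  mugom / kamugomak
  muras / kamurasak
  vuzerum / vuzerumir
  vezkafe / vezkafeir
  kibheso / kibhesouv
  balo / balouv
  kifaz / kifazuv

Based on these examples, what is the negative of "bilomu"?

bilomuuv

mugom and vuzerum both end in -m yet inflect differently (kamugomak, vuzerumir), so the final letter is not what conditions the rule; the first letter is.
"bilomu" begins with b-. The one such stem in the data (balo → balouv) adds -uv, so the same rule applies.
So bilomu → bilomuuv.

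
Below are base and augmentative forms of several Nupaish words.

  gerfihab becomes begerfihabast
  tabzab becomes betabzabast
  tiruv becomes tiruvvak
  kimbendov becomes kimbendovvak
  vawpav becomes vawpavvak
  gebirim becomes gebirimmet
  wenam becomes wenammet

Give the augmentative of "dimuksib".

bedimuksibast

gerfihab and vawpav both have last vowel 'a' yet inflect differently (begerfihabast, vawpavvak), so the last vowel is not what conditions the rule; the final letter is.
"dimuksib" ends in -b. The stems ending in -b (gerfihab → begerfihabast, tabzab → betabzabast) add be- … -ast around the stem.
So dimuksib → bedimuksibast.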